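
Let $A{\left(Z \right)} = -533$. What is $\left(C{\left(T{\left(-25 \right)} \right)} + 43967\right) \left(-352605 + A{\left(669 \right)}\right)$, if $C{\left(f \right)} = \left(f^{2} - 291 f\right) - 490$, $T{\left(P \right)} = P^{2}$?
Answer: $-89070938326$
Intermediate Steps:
$C{\left(f \right)} = -490 + f^{2} - 291 f$
$\left(C{\left(T{\left(-25 \right)} \right)} + 43967\right) \left(-352605 + A{\left(669 \right)}\right) = \left(\left(-490 + \left(\left(-25\right)^{2}\right)^{2} - 291 \left(-25\right)^{2}\right) + 43967\right) \left(-352605 - 533\right) = \left(\left(-490 + 625^{2} - 181875\right) + 43967\right) \left(-353138\right) = \left(\left(-490 + 390625 - 181875\right) + 43967\right) \left(-353138\right) = \left(208260 + 43967\right) \left(-353138\right) = 252227 \left(-353138\right) = -89070938326$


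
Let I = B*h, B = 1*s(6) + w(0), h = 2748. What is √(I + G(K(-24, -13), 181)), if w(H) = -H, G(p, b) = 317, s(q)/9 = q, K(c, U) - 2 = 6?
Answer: 11*√1229 ≈ 385.63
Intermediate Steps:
K(c, U) = 8 (K(c, U) = 2 + 6 = 8)
s(q) = 9*q
B = 54 (B = 1*(9*6) - 1*0 = 1*54 + 0 = 54 + 0 = 54)
I = 148392 (I = 54*2748 = 148392)
√(I + G(K(-24, -13), 181)) = √(148392 + 317) = √148709 = 11*√1229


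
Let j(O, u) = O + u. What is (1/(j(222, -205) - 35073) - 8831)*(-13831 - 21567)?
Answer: 5479248225363/17528 ≈ 3.1260e+8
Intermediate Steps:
(1/(j(222, -205) - 35073) - 8831)*(-13831 - 21567) = (1/((222 - 205) - 35073) - 8831)*(-13831 - 21567) = (1/(17 - 35073) - 8831)*(-35398) = (1/(-35056) - 8831)*(-35398) = (-1/35056 - 8831)*(-35398) = -309579537/35056*(-35398) = 5479248225363/17528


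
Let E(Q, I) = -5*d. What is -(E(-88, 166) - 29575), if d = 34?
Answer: 29745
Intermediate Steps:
E(Q, I) = -170 (E(Q, I) = -5*34 = -170)
-(E(-88, 166) - 29575) = -(-170 - 29575) = -1*(-29745) = 29745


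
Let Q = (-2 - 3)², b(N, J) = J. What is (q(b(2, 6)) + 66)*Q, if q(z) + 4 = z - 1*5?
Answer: 1575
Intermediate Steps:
q(z) = -9 + z (q(z) = -4 + (z - 1*5) = -4 + (z - 5) = -4 + (-5 + z) = -9 + z)
Q = 25 (Q = (-5)² = 25)
(q(b(2, 6)) + 66)*Q = ((-9 + 6) + 66)*25 = (-3 + 66)*25 = 63*25 = 1575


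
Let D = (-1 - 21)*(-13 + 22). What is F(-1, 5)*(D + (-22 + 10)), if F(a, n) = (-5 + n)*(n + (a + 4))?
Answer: 0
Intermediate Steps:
D = -198 (D = -22*9 = -198)
F(a, n) = (-5 + n)*(4 + a + n) (F(a, n) = (-5 + n)*(n + (4 + a)) = (-5 + n)*(4 + a + n))
F(-1, 5)*(D + (-22 + 10)) = (-20 + 5² - 1*5 - 5*(-1) - 1*5)*(-198 + (-22 + 10)) = (-20 + 25 - 5 + 5 - 5)*(-198 - 12) = 0*(-210) = 0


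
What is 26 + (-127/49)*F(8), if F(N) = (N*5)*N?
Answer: -39366/49 ≈ -803.39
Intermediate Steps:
F(N) = 5*N**2 (F(N) = (5*N)*N = 5*N**2)
26 + (-127/49)*F(8) = 26 + (-127/49)*(5*8**2) = 26 + (-127*1/49)*(5*64) = 26 - 127/49*320 = 26 - 40640/49 = -39366/49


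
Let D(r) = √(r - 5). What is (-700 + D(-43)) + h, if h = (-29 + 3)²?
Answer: -24 + 4*I*√3 ≈ -24.0 + 6.9282*I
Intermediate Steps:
D(r) = √(-5 + r)
h = 676 (h = (-26)² = 676)
(-700 + D(-43)) + h = (-700 + √(-5 - 43)) + 676 = (-700 + √(-48)) + 676 = (-700 + 4*I*√3) + 676 = -24 + 4*I*√3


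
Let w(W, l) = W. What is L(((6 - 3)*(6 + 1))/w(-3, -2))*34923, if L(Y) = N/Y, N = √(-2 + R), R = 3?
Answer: -4989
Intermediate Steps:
N = 1 (N = √(-2 + 3) = √1 = 1)
L(Y) = 1/Y
L(((6 - 3)*(6 + 1))/w(-3, -2))*34923 = 34923/(((6 - 3)*(6 + 1))/(-3)) = 34923/((3*7)*(-⅓)) = 34923/(21*(-⅓)) = 34923/(-7) = -⅐*34923 = -4989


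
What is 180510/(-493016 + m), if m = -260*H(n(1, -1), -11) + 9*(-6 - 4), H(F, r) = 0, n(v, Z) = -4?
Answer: -90255/246553 ≈ -0.36607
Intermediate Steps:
m = -90 (m = -260*0 + 9*(-6 - 4) = 0 + 9*(-10) = 0 - 90 = -90)
180510/(-493016 + m) = 180510/(-493016 - 90) = 180510/(-493106) = 180510*(-1/493106) = -90255/246553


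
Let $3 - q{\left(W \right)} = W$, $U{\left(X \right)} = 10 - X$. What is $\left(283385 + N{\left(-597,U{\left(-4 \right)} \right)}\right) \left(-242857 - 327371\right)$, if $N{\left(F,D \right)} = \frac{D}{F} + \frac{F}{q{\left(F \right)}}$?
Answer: $- \frac{1607855136258043}{9950} \approx -1.6159 \cdot 10^{11}$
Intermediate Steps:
$q{\left(W \right)} = 3 - W$
$N{\left(F,D \right)} = \frac{D}{F} + \frac{F}{3 - F}$
$\left(283385 + N{\left(-597,U{\left(-4 \right)} \right)}\right) \left(-242857 - 327371\right) = \left(283385 + \left(\frac{10 - -4}{-597} - - \frac{597}{-3 - 597}\right)\right) \left(-242857 - 327371\right) = \left(283385 + \left(\left(10 + 4\right) \left(- \frac{1}{597}\right) - - \frac{597}{-600}\right)\right) \left(-570228\right) = \left(283385 + \left(14 \left(- \frac{1}{597}\right) - \left(-597\right) \left(- \frac{1}{600}\right)\right)\right) \left(-570228\right) = \left(283385 - \frac{121603}{119400}\right) \left(-570228\right) = \frac{33836047397}{119400} \left(-570228\right) = - \frac{1607855136258043}{9950}$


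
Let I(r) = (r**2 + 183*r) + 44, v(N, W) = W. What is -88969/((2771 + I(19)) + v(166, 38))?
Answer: -88969/6691 ≈ -13.297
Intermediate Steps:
I(r) = 44 + r**2 + 183*r
-88969/((2771 + I(19)) + v(166, 38)) = -88969/((2771 + (44 + 19**2 + 183*19)) + 38) = -88969/((2771 + (44 + 361 + 3477)) + 38) = -88969/((2771 + 3882) + 38) = -88969/(6653 + 38) = -88969/6691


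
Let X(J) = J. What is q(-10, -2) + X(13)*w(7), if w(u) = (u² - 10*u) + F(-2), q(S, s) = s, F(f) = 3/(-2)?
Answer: -589/2 ≈ -294.50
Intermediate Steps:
F(f) = -3/2 (F(f) = 3*(-½) = -3/2)
w(u) = -3/2 + u² - 10*u (w(u) = (u² - 10*u) - 3/2 = -3/2 + u² - 10*u)
q(-10, -2) + X(13)*w(7) = -2 + 13*(-3/2 + 7² - 10*7) = -2 + 13*(-3/2 + 49 - 70) = -2 + 13*(-45/2) = -2 - 585/2 = -589/2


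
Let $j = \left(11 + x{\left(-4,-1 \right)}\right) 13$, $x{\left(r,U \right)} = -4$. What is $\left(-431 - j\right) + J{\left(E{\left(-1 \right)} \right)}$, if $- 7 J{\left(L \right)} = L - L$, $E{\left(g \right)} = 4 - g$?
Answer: $-522$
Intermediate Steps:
$J{\left(L \right)} = 0$ ($J{\left(L \right)} = - \frac{L - L}{7} = \left(- \frac{1}{7}\right) 0 = 0$)
$j = 91$ ($j = \left(11 - 4\right) 13 = 7 \cdot 13 = 91$)
$\left(-431 - j\right) + J{\left(E{\left(-1 \right)} \right)} = \left(-431 - 91\right) + 0 = -522 + 0 = -522$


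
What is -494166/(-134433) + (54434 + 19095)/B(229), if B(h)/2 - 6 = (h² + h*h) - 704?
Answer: 4179744635/1037464272 ≈ 4.0288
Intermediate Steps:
B(h) = -1396 + 4*h² (B(h) = 12 + 2*((h² + h*h) - 704) = 12 + 2*((h² + h²) - 704) = 12 + 2*(2*h² - 704) = 12 + 2*(-704 + 2*h²) = 12 + (-1408 + 4*h²) = -1396 + 4*h²)
-494166/(-134433) + (54434 + 19095)/B(229) = -494166/(-134433) + (54434 + 19095)/(-1396 + 4*229²) = -494166*(-1/134433) + 73529/(-1396 + 4*52441) = 164722/44811 + 73529/(-1396 + 209764) = 164722/44811 + 73529/208368 = 4179744635/1037464272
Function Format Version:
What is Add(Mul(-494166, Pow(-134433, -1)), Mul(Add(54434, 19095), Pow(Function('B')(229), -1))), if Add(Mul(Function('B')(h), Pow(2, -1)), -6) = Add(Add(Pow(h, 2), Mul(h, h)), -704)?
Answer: Rational(4179744635, 1037464272) ≈ 4.0288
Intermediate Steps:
Function('B')(h) = Add(-1396, Mul(4, Pow(h, 2))) (Function('B')(h) = Add(12, Mul(2, Add(Add(Pow(h, 2), Mul(h, h)), -704))) = Add(12, Mul(2, Add(Add(Pow(h, 2), Pow(h, 2)), -704))) = Add(12, Mul(2, Add(Mul(2, Pow(h, 2)), -704))) = Add(12, Mul(2, Add(-704, Mul(2, Pow(h, 2))))) = Add(12, Add(-1408, Mul(4, Pow(h, 2)))) = Add(-1396, Mul(4, Pow(h, 2))))
Add(Mul(-494166, Pow(-134433, -1)), Mul(Add(54434, 19095), Pow(Function('B')(229), -1))) = Add(Mul(-494166, Pow(-134433, -1)), Mul(Add(54434, 19095), Pow(Add(-1396, Mul(4, Pow(229, 2))), -1))) = Add(Mul(-494166, Rational(-1, 134433)), Mul(73529, Pow(Add(-1396, Mul(4, 52441)), -1))) = Add(Rational(164722, 44811), Mul(73529, Pow(Add(-1396, 209764), -1))) = Add(Rational(164722, 44811), Mul(73529, Pow(208368, -1))) = Add(Rational(164722, 44811), Mul(73529, Rational(1, 208368))) = Add(Rational(164722, 44811), Rational(73529, 208368)) = Rational(4179744635, 1037464272)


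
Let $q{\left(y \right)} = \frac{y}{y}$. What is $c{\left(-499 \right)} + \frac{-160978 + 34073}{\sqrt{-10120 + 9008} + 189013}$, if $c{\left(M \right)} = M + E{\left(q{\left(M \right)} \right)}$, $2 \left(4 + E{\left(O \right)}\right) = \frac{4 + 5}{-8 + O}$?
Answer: $\frac{- 14102 \sqrt{278} + 1334507333 i}{14 \left(- 189013 i + 2 \sqrt{278}\right)} \approx -504.31 + 0.00011845 i$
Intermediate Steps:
$q{\left(y \right)} = 1$
$E{\left(O \right)} = -4 + \frac{9}{2 \left(-8 + O\right)}$ ($E{\left(O \right)} = -4 + \frac{\left(4 + 5\right) \frac{1}{-8 + O}}{2} = -4 + \frac{9 \frac{1}{-8 + O}}{2} = -4 + \frac{9}{2 \left(-8 + O\right)}$)
$c{\left(M \right)} = - \frac{65}{14} + M$ ($c{\left(M \right)} = M + \frac{73 - 8}{2 \left(-8 + 1\right)} = M + \frac{73 - 8}{2 \left(-7\right)} = M + \frac{1}{2} \left(- \frac{1}{7}\right) 65 = M - \frac{65}{14} = - \frac{65}{14} + M$)
$c{\left(-499 \right)} + \frac{-160978 + 34073}{\sqrt{-10120 + 9008} + 189013} = \left(- \frac{65}{14} - 499\right) + \frac{-160978 + 34073}{\sqrt{-10120 + 9008} + 189013} = - \frac{7051}{14} - \frac{126905}{\sqrt{-1112} + 189013} = - \frac{7051}{14} - \frac{126905}{2 i \sqrt{278} + 189013} = - \frac{7051}{14} - \frac{126905}{189013 + 2 i \sqrt{278}}$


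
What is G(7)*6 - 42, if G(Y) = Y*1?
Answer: 0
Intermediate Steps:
G(Y) = Y
G(7)*6 - 42 = 7*6 - 42 = 42 - 42 = 0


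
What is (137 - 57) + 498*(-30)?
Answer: -14860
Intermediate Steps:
(137 - 57) + 498*(-30) = 80 - 14940 = -14860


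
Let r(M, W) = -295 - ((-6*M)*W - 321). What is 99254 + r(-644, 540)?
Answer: -1987280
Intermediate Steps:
r(M, W) = 26 + 6*M*W (r(M, W) = -295 - (-6*M*W - 321) = -295 - (-321 - 6*M*W) = -295 + (321 + 6*M*W) = 26 + 6*M*W)
99254 + r(-644, 540) = 99254 + (26 + 6*(-644)*540) = 99254 + (26 - 2086560) = 99254 - 2086534 = -1987280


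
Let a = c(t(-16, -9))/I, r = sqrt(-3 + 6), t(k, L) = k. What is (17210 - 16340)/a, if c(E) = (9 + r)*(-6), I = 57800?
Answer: -12571500/13 + 4190500*sqrt(3)/39 ≈ -7.8093e+5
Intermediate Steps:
r = sqrt(3) ≈ 1.7320
c(E) = -54 - 6*sqrt(3) (c(E) = (9 + sqrt(3))*(-6) = -54 - 6*sqrt(3))
a = -27/28900 - 3*sqrt(3)/28900 (a = (-54 - 6*sqrt(3))/57800 = (-54 - 6*sqrt(3))*(1/57800) = -27/28900 - 3*sqrt(3)/28900 ≈ -0.0011141)
(17210 - 16340)/a = (17210 - 16340)/(-27/28900 - 3*sqrt(3)/28900) = 870/(-27/28900 - 3*sqrt(3)/28900)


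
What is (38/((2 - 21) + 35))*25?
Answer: 475/8 ≈ 59.375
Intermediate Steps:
(38/((2 - 21) + 35))*25 = (38/(-19 + 35))*25 = (38/16)*25 = (38*(1/16))*25 = (19/8)*25 = 475/8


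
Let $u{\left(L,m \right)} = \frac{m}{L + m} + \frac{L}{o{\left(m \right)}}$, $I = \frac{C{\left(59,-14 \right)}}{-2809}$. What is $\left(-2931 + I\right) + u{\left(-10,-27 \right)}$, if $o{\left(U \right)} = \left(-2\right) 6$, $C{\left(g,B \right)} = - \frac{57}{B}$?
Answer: $- \frac{6393771716}{2182593} \approx -2929.4$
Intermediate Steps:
$I = - \frac{57}{39326}$ ($I = \frac{\left(-57\right) \frac{1}{-14}}{-2809} = \left(-57\right) \left(- \frac{1}{14}\right) \left(- \frac{1}{2809}\right) = \frac{57}{14} \left(- \frac{1}{2809}\right) = - \frac{57}{39326} \approx -0.0014494$)
$o{\left(U \right)} = -12$
$u{\left(L,m \right)} = - \frac{L}{12} + \frac{m}{L + m}$ ($u{\left(L,m \right)} = \frac{m}{L + m} + \frac{L}{-12} = \frac{m}{L + m} + L \left(- \frac{1}{12}\right) = \frac{m}{L + m} - \frac{L}{12} = - \frac{L}{12} + \frac{m}{L + m}$)
$\left(-2931 + I\right) + u{\left(-10,-27 \right)} = \left(-2931 - \frac{57}{39326}\right) + \frac{-27 - \frac{\left(-10\right)^{2}}{12} - \left(- \frac{5}{6}\right) \left(-27\right)}{-10 - 27} = - \frac{115264563}{39326} + \frac{-27 - \frac{25}{3} - \frac{45}{2}}{-37} = - \frac{115264563}{39326} - \frac{-27 - \frac{25}{3} - \frac{45}{2}}{37} = - \frac{115264563}{39326} - - \frac{347}{222} = - \frac{115264563}{39326} + \frac{347}{222} = - \frac{6393771716}{2182593}$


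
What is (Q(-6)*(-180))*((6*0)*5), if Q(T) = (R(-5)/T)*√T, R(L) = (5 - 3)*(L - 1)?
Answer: 0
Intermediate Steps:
R(L) = -2 + 2*L (R(L) = 2*(-1 + L) = -2 + 2*L)
Q(T) = -12/√T (Q(T) = ((-2 + 2*(-5))/T)*√T = ((-2 - 10)/T)*√T = (-12/T)*√T = -12/√T)
(Q(-6)*(-180))*((6*0)*5) = (-(-2)*I*√6*(-180))*((6*0)*5) = (-(-2)*I*√6*(-180))*(0*5) = ((2*I*√6)*(-180))*0 = -360*I*√6*0 = 0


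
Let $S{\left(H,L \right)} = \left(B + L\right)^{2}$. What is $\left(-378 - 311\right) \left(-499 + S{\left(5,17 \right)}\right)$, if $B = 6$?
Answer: $-20670$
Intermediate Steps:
$S{\left(H,L \right)} = \left(6 + L\right)^{2}$
$\left(-378 - 311\right) \left(-499 + S{\left(5,17 \right)}\right) = \left(-378 - 311\right) \left(-499 + \left(6 + 17\right)^{2}\right) = - 689 \left(-499 + 23^{2}\right) = - 689 \left(-499 + 529\right) = \left(-689\right) 30 = -20670$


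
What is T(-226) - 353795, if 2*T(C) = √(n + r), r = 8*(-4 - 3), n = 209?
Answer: -353795 + 3*√17/2 ≈ -3.5379e+5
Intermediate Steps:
r = -56 (r = 8*(-7) = -56)
T(C) = 3*√17/2 (T(C) = √(209 - 56)/2 = √153/2 = (3*√17)/2 = 3*√17/2)
T(-226) - 353795 = 3*√17/2 - 353795 = -353795 + 3*√17/2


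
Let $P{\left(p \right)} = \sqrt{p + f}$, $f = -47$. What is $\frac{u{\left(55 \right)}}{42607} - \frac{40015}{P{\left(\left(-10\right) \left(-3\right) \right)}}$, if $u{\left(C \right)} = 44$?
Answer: $\frac{44}{42607} + \frac{40015 i \sqrt{17}}{17} \approx 0.0010327 + 9705.1 i$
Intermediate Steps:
$P{\left(p \right)} = \sqrt{-47 + p}$ ($P{\left(p \right)} = \sqrt{p - 47} = \sqrt{-47 + p}$)
$\frac{u{\left(55 \right)}}{42607} - \frac{40015}{P{\left(\left(-10\right) \left(-3\right) \right)}} = \frac{44}{42607} - \frac{40015}{\sqrt{-47 - -30}} = 44 \cdot \frac{1}{42607} - \frac{40015}{\sqrt{-47 + 30}} = \frac{44}{42607} - \frac{40015}{\sqrt{-17}} = \frac{44}{42607} - \frac{40015}{i \sqrt{17}} = \frac{44}{42607} - 40015 \left(- \frac{i \sqrt{17}}{17}\right) = \frac{44}{42607} + \frac{40015 i \sqrt{17}}{17}$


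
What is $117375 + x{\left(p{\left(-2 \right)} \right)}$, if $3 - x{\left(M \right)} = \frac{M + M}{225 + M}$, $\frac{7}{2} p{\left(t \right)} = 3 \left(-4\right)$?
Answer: $\frac{60684442}{517} \approx 1.1738 \cdot 10^{5}$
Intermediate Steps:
$p{\left(t \right)} = - \frac{24}{7}$ ($p{\left(t \right)} = \frac{2 \cdot 3 \left(-4\right)}{7} = \frac{2}{7} \left(-12\right) = - \frac{24}{7}$)
$x{\left(M \right)} = 3 - \frac{2 M}{225 + M}$ ($x{\left(M \right)} = 3 - \frac{M + M}{225 + M} = 3 - \frac{2 M}{225 + M}$)
$117375 + x{\left(p{\left(-2 \right)} \right)} = 117375 + \frac{675 - \frac{24}{7}}{225 - \frac{24}{7}} = 117375 + \frac{1}{\frac{1551}{7}} \cdot \frac{4701}{7} = 117375 + \frac{7}{1551} \cdot \frac{4701}{7} = 117375 + \frac{1567}{517} = \frac{60684442}{517}$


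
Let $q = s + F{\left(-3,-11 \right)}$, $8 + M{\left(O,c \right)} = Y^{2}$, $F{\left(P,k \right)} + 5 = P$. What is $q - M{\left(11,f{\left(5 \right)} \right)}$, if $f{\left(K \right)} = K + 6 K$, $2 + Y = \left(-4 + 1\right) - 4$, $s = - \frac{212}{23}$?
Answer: $- \frac{2075}{23} \approx -90.217$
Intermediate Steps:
$F{\left(P,k \right)} = -5 + P$
$s = - \frac{212}{23}$ ($s = \left(-212\right) \frac{1}{23} = - \frac{212}{23} \approx -9.2174$)
$Y = -9$ ($Y = -2 + \left(\left(-4 + 1\right) - 4\right) = -2 - 7 = -9$)
$f{\left(K \right)} = 7 K$
$M{\left(O,c \right)} = 73$ ($M{\left(O,c \right)} = -8 + \left(-9\right)^{2} = -8 + 81 = 73$)
$q = - \frac{396}{23}$ ($q = - \frac{212}{23} - 8 = - \frac{396}{23} \approx -17.217$)
$q - M{\left(11,f{\left(5 \right)} \right)} = - \frac{396}{23} - 73 = - \frac{2075}{23}$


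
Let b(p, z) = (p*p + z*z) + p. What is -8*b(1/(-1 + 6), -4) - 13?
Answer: -3573/25 ≈ -142.92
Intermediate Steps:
b(p, z) = p + p**2 + z**2 (b(p, z) = (p**2 + z**2) + p = p + p**2 + z**2)
-8*b(1/(-1 + 6), -4) - 13 = -8*(1/(-1 + 6) + (1/(-1 + 6))**2 + (-4)**2) - 13 = -8*(1/5 + (1/5)**2 + 16) - 13 = -8*(1/5 + 1/25 + 16) - 13 = -8*406/25 - 13 = -3248/25 - 13 = -3573/25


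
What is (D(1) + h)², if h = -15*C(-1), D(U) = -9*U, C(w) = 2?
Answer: 1521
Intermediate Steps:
h = -30 (h = -15*2 = -30)
(D(1) + h)² = (-9*1 - 30)² = (-9 - 30)² = (-39)² = 1521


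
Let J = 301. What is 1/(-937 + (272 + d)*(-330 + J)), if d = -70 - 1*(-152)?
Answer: -1/11203 ≈ -8.9262e-5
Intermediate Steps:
d = 82 (d = -70 + 152 = 82)
1/(-937 + (272 + d)*(-330 + J)) = 1/(-937 + (272 + 82)*(-330 + 301)) = 1/(-937 + 354*(-29)) = 1/(-937 - 10266) = 1/(-11203) = -1/11203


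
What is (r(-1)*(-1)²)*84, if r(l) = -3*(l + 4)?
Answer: -756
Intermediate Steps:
r(l) = -12 - 3*l (r(l) = -3*(4 + l) = -12 - 3*l)
(r(-1)*(-1)²)*84 = ((-12 - 3*(-1))*(-1)²)*84 = ((-12 + 3)*1)*84 = -9*1*84 = -9*84 = -756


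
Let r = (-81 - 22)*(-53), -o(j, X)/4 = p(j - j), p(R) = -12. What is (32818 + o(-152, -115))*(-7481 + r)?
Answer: -66455052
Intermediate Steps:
o(j, X) = 48 (o(j, X) = -4*(-12) = 48)
r = 5459 (r = -103*(-53) = 5459)
(32818 + o(-152, -115))*(-7481 + r) = (32818 + 48)*(-7481 + 5459) = 32866*(-2022) = -66455052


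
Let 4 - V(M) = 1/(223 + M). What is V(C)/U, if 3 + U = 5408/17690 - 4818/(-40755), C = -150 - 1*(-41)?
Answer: -52318175/33767898 ≈ -1.5493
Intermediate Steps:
C = -109 (C = -150 + 41 = -109)
U = -5627983/2184715 (U = -3 + (5408/17690 - 4818/(-40755)) = -3 + (5408*(1/17690) - 4818*(-1/40755)) = -3 + (2704/8845 + 146/1235) = -3 + 926162/2184715 = -5627983/2184715 ≈ -2.5761)
V(M) = 4 - 1/(223 + M)
V(C)/U = ((891 + 4*(-109))/(223 - 109))/(-5627983/2184715) = ((891 - 436)/114)*(-2184715/5627983) = ((1/114)*455)*(-2184715/5627983) = (455/114)*(-2184715/5627983) = -52318175/33767898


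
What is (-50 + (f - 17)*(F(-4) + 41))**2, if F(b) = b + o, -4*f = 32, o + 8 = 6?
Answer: 855625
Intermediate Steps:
o = -2 (o = -8 + 6 = -2)
f = -8 (f = -1/4*32 = -8)
F(b) = -2 + b (F(b) = b - 2 = -2 + b)
(-50 + (f - 17)*(F(-4) + 41))**2 = (-50 + (-8 - 17)*((-2 - 4) + 41))**2 = (-50 - 25*(-6 + 41))**2 = (-50 - 25*35)**2 = (-50 - 875)**2 = (-925)**2 = 855625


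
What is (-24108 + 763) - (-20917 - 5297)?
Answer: 2869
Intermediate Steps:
(-24108 + 763) - (-20917 - 5297) = -23345 - 1*(-26214) = -23345 + 26214 = 2869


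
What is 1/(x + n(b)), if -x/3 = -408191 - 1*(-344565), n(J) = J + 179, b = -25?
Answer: 1/191032 ≈ 5.2347e-6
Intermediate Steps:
n(J) = 179 + J
x = 190878 (x = -3*(-408191 - 1*(-344565)) = -3*(-408191 + 344565) = -3*(-63626) = 190878)
1/(x + n(b)) = 1/(190878 + (179 - 25)) = 1/(190878 + 154) = 1/191032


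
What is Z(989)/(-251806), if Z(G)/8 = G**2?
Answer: -3912484/125903 ≈ -31.075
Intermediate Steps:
Z(G) = 8*G**2
Z(989)/(-251806) = (8*989**2)/(-251806) = (8*978121)*(-1/251806) = 7824968*(-1/251806) = -3912484/125903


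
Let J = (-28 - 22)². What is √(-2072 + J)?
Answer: 2*√107 ≈ 20.688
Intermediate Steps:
J = 2500 (J = (-50)² = 2500)
√(-2072 + J) = √(-2072 + 2500) = √428 = 2*√107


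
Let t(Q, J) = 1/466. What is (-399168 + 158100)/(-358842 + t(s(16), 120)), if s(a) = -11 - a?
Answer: 112337688/167220371 ≈ 0.67179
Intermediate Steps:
t(Q, J) = 1/466
(-399168 + 158100)/(-358842 + t(s(16), 120)) = (-399168 + 158100)/(-358842 + 1/466) = -241068/(-167220371/466) = -241068*(-466/167220371) = 112337688/167220371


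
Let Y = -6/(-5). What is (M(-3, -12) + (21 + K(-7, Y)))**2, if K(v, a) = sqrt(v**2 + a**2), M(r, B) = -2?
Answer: (95 + sqrt(1261))**2/25 ≈ 681.32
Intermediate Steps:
Y = 6/5 (Y = -6*(-1/5) = 6/5 ≈ 1.2000)
K(v, a) = sqrt(a**2 + v**2)
(M(-3, -12) + (21 + K(-7, Y)))**2 = (-2 + (21 + sqrt((6/5)**2 + (-7)**2)))**2 = (-2 + (21 + sqrt(36/25 + 49)))**2 = (-2 + (21 + sqrt(1261/25)))**2 = (-2 + (21 + sqrt(1261)/5))**2 = (19 + sqrt(1261)/5)**2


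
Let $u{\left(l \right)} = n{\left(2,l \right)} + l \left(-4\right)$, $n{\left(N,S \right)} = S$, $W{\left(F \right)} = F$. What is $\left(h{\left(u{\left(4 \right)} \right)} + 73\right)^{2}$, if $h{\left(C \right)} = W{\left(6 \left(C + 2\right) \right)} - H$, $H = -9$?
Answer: $484$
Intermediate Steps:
$u{\left(l \right)} = - 3 l$ ($u{\left(l \right)} = l + l \left(-4\right) = l - 4 l = - 3 l$)
$h{\left(C \right)} = 21 + 6 C$ ($h{\left(C \right)} = 6 \left(C + 2\right) - -9 = 6 \left(2 + C\right) + 9 = \left(12 + 6 C\right) + 9 = 21 + 6 C$)
$\left(h{\left(u{\left(4 \right)} \right)} + 73\right)^{2} = \left(\left(21 + 6 \left(\left(-3\right) 4\right)\right) + 73\right)^{2} = \left(\left(21 + 6 \left(-12\right)\right) + 73\right)^{2} = \left(\left(21 - 72\right) + 73\right)^{2} = \left(-51 + 73\right)^{2} = 22^{2} = 484$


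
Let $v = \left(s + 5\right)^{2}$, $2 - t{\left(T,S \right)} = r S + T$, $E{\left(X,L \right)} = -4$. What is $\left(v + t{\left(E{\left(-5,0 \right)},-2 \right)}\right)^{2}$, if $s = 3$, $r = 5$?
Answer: $6400$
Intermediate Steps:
$t{\left(T,S \right)} = 2 - T - 5 S$ ($t{\left(T,S \right)} = 2 - \left(5 S + T\right) = 2 - \left(T + 5 S\right) = 2 - T - 5 S$)
$v = 64$ ($v = \left(3 + 5\right)^{2} = 8^{2} = 64$)
$\left(v + t{\left(E{\left(-5,0 \right)},-2 \right)}\right)^{2} = \left(64 - -16\right)^{2} = \left(64 + \left(2 + 4 + 10\right)\right)^{2} = \left(64 + 16\right)^{2} = 80^{2} = 6400$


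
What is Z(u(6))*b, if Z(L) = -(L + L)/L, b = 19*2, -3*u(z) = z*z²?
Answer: -76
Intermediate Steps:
u(z) = -z³/3 (u(z) = -z*z²/3 = -z³/3)
b = 38
Z(L) = -2 (Z(L) = -2*L/L = -1*2 = -2)
Z(u(6))*b = -2*38 = -76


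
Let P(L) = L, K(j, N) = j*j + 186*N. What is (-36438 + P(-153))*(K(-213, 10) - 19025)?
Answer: -1032012564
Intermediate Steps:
K(j, N) = j² + 186*N
(-36438 + P(-153))*(K(-213, 10) - 19025) = (-36438 - 153)*(((-213)² + 186*10) - 19025) = -36591*((45369 + 1860) - 19025) = -36591*(47229 - 19025) = -36591*28204 = -1032012564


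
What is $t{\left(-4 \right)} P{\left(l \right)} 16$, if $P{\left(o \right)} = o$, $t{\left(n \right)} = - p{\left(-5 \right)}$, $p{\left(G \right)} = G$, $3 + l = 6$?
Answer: $240$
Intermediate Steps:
$l = 3$ ($l = -3 + 6 = 3$)
$t{\left(n \right)} = 5$ ($t{\left(n \right)} = \left(-1\right) \left(-5\right) = 5$)
$t{\left(-4 \right)} P{\left(l \right)} 16 = 5 \cdot 3 \cdot 16 = 5 \cdot 48 = 240$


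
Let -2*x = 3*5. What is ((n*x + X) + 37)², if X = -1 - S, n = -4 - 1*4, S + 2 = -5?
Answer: 10609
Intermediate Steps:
S = -7 (S = -2 - 5 = -7)
n = -8 (n = -4 - 4 = -8)
X = 6 (X = -1 - 1*(-7) = -1 + 7 = 6)
x = -15/2 (x = -3*5/2 = -½*15 = -15/2 ≈ -7.5000)
((n*x + X) + 37)² = ((-8*(-15/2) + 6) + 37)² = ((60 + 6) + 37)² = (66 + 37)² = 103² = 10609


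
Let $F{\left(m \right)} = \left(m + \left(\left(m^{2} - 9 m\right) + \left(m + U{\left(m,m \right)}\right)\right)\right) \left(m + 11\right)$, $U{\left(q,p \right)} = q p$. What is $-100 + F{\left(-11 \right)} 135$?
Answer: $-100$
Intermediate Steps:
$U{\left(q,p \right)} = p q$
$F{\left(m \right)} = \left(11 + m\right) \left(- 7 m + 2 m^{2}\right)$ ($F{\left(m \right)} = \left(m + \left(\left(m^{2} - 9 m\right) + \left(m + m m\right)\right)\right) \left(m + 11\right) = \left(m + \left(\left(m^{2} - 9 m\right) + \left(m + m^{2}\right)\right)\right) \left(11 + m\right) = \left(m + \left(- 8 m + 2 m^{2}\right)\right) \left(11 + m\right) = \left(- 7 m + 2 m^{2}\right) \left(11 + m\right) = \left(11 + m\right) \left(- 7 m + 2 m^{2}\right)$)
$-100 + F{\left(-11 \right)} 135 = -100 + - 11 \left(-77 + 2 \left(-11\right)^{2} + 15 \left(-11\right)\right) 135 = -100 + - 11 \left(-77 + 2 \cdot 121 - 165\right) 135 = -100 + - 11 \left(-77 + 242 - 165\right) 135 = -100 + \left(-11\right) 0 \cdot 135 = -100 + 0 \cdot 135 = -100 + 0 = -100$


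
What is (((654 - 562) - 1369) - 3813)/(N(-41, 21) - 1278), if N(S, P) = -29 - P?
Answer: 2545/664 ≈ 3.8328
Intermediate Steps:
(((654 - 562) - 1369) - 3813)/(N(-41, 21) - 1278) = (((654 - 562) - 1369) - 3813)/((-29 - 1*21) - 1278) = ((92 - 1369) - 3813)/((-29 - 21) - 1278) = (-1277 - 3813)/(-50 - 1278) = -5090/(-1328) = -5090*(-1/1328) = 2545/664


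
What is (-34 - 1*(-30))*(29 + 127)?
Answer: -624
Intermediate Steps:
(-34 - 1*(-30))*(29 + 127) = (-34 + 30)*156 = -4*156 = -624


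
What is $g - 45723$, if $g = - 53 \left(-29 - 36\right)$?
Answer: $-42278$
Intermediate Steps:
$g = 3445$ ($g = \left(-53\right) \left(-65\right) = 3445$)
$g - 45723 = 3445 - 45723 = -42278$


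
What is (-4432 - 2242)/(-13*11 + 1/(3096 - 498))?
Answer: 17339052/371513 ≈ 46.671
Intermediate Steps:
(-4432 - 2242)/(-13*11 + 1/(3096 - 498)) = -6674/(-143 + 1/2598) = -6674/(-371513/2598) = -6674*(-2598/371513) = 17339052/371513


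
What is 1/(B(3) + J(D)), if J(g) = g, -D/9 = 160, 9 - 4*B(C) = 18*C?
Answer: -4/5805 ≈ -0.00068906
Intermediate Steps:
B(C) = 9/4 - 9*C/2
D = -1440 (D = -9*160 = -1440)
1/(B(3) + J(D)) = 1/((9/4 - 9/2*3) - 1440) = 1/((9/4 - 27/2) - 1440) = 1/(-45/4 - 1440) = 1/(-5805/4) = -4/5805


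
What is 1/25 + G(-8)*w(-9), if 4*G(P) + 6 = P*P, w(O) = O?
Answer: -6523/50 ≈ -130.46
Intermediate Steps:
G(P) = -3/2 + P**2/4 (G(P) = -3/2 + (P*P)/4 = -3/2 + P**2/4)
1/25 + G(-8)*w(-9) = 1/25 + (-3/2 + (1/4)*(-8)**2)*(-9) = 1/25 + (-3/2 + (1/4)*64)*(-9) = 1/25 + (-3/2 + 16)*(-9) = 1/25 + (29/2)*(-9) = 1/25 - 261/2 = -6523/50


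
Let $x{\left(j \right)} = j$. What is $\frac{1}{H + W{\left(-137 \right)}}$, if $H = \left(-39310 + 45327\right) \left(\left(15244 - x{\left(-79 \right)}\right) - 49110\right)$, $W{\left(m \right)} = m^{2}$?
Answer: $- \frac{1}{203277610} \approx -4.9194 \cdot 10^{-9}$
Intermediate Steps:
$H = -203296379$ ($H = \left(-39310 + 45327\right) \left(\left(15244 - -79\right) - 49110\right) = 6017 \left(\left(15244 + 79\right) - 49110\right) = 6017 \left(15323 - 49110\right) = 6017 \left(-33787\right) = -203296379$)
$\frac{1}{H + W{\left(-137 \right)}} = \frac{1}{-203296379 + \left(-137\right)^{2}} = \frac{1}{-203296379 + 18769} = \frac{1}{-203277610} = - \frac{1}{203277610}$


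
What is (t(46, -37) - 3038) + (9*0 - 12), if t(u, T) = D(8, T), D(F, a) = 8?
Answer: -3042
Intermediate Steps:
t(u, T) = 8
(t(46, -37) - 3038) + (9*0 - 12) = (8 - 3038) + (9*0 - 12) = -3030 + (0 - 12) = -3030 - 12 = -3042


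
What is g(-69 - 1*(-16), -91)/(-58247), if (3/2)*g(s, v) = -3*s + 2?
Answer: -46/24963 ≈ -0.0018427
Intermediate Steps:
g(s, v) = 4/3 - 2*s (g(s, v) = 2*(-3*s + 2)/3 = 2*(2 - 3*s)/3 = 4/3 - 2*s)
g(-69 - 1*(-16), -91)/(-58247) = (4/3 - 2*(-69 - 1*(-16)))/(-58247) = (4/3 - 2*(-69 + 16))*(-1/58247) = (4/3 - 2*(-53))*(-1/58247) = (4/3 + 106)*(-1/58247) = (322/3)*(-1/58247) = -46/24963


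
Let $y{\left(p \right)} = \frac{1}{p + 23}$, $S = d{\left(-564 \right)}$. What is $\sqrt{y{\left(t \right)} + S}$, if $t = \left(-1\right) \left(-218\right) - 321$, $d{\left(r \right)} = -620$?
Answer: $\frac{i \sqrt{248005}}{20} \approx 24.9 i$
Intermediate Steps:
$S = -620$
$t = -103$ ($t = 218 - 321 = -103$)
$y{\left(p \right)} = \frac{1}{23 + p}$
$\sqrt{y{\left(t \right)} + S} = \sqrt{\frac{1}{23 - 103} - 620} = \sqrt{\frac{1}{-80} - 620} = \sqrt{- \frac{1}{80} - 620} = \sqrt{- \frac{49601}{80}} = \frac{i \sqrt{248005}}{20}$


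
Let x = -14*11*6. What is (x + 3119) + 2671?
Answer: 4866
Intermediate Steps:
x = -924 (x = -154*6 = -924)
(x + 3119) + 2671 = (-924 + 3119) + 2671 = 2195 + 2671 = 4866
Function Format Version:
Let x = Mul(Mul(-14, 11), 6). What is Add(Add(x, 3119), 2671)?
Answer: 4866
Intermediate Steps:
x = -924 (x = Mul(-154, 6) = -924)
Add(Add(x, 3119), 2671) = Add(Add(-924, 3119), 2671) = Add(2195, 2671) = 4866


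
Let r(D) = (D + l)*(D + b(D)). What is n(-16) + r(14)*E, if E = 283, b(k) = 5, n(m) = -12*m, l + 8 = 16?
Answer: 118486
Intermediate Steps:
l = 8 (l = -8 + 16 = 8)
r(D) = (5 + D)*(8 + D) (r(D) = (D + 8)*(D + 5) = (8 + D)*(5 + D) = (5 + D)*(8 + D))
n(-16) + r(14)*E = -12*(-16) + (40 + 14² + 13*14)*283 = 192 + (40 + 196 + 182)*283 = 192 + 418*283 = 192 + 118294 = 118486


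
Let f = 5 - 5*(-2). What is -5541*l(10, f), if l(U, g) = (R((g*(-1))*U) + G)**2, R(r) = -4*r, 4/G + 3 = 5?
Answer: -2008080564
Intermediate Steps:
G = 2 (G = 4/(-3 + 5) = 4/2 = 4*(1/2) = 2)
f = 15 (f = 5 + 10 = 15)
l(U, g) = (2 + 4*U*g)**2 (l(U, g) = (-4*g*(-1)*U + 2)**2 = (-4*(-g)*U + 2)**2 = (-(-4)*U*g + 2)**2 = (4*U*g + 2)**2 = (2 + 4*U*g)**2)
-5541*l(10, f) = -22164*(1 + 2*10*15)**2 = -22164*(1 + 300)**2 = -22164*301**2 = -22164*90601 = -5541*362404 = -2008080564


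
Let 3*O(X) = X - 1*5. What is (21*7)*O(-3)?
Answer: -392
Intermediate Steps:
O(X) = -5/3 + X/3 (O(X) = (X - 1*5)/3 = (X - 5)/3 = (-5 + X)/3 = -5/3 + X/3)
(21*7)*O(-3) = (21*7)*(-5/3 + (⅓)*(-3)) = 147*(-5/3 - 1) = 147*(-8/3) = -392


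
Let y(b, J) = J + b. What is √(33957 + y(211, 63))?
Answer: √34231 ≈ 185.02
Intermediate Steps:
√(33957 + y(211, 63)) = √(33957 + (63 + 211)) = √(33957 + 274) = √34231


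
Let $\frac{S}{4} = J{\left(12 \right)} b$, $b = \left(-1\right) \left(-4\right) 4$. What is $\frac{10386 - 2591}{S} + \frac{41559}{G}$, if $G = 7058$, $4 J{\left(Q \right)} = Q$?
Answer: $\frac{31498219}{677568} \approx 46.487$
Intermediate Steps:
$J{\left(Q \right)} = \frac{Q}{4}$
$b = 16$ ($b = 4 \cdot 4 = 16$)
$S = 192$ ($S = 4 \cdot \frac{1}{4} \cdot 12 \cdot 16 = 4 \cdot 3 \cdot 16 = 4 \cdot 48 = 192$)
$\frac{10386 - 2591}{S} + \frac{41559}{G} = \frac{10386 - 2591}{192} + \frac{41559}{7058} = 7795 \cdot \frac{1}{192} + 41559 \cdot \frac{1}{7058} = \frac{7795}{192} + \frac{41559}{7058} = \frac{31498219}{677568}$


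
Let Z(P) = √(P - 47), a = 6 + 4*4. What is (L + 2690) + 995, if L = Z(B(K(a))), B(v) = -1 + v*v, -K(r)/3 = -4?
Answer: 3685 + 4*√6 ≈ 3694.8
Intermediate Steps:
a = 22 (a = 6 + 16 = 22)
K(r) = 12 (K(r) = -3*(-4) = 12)
B(v) = -1 + v²
Z(P) = √(-47 + P)
L = 4*√6 (L = √(-47 + (-1 + 12²)) = √(-47 + (-1 + 144)) = √(-47 + 143) = √96 = 4*√6 ≈ 9.7980)
(L + 2690) + 995 = (4*√6 + 2690) + 995 = (2690 + 4*√6) + 995 = 3685 + 4*√6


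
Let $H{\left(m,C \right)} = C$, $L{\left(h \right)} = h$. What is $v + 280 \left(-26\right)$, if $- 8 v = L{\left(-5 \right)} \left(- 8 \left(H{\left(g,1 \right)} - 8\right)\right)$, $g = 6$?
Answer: $-7245$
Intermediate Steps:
$v = 35$ ($v = - \frac{\left(-5\right) \left(- 8 \left(1 - 8\right)\right)}{8} = - \frac{\left(-5\right) \left(\left(-8\right) \left(-7\right)\right)}{8} = - \frac{\left(-5\right) 56}{8} = \left(- \frac{1}{8}\right) \left(-280\right) = 35$)
$v + 280 \left(-26\right) = 35 + 280 \left(-26\right) = 35 - 7280 = -7245$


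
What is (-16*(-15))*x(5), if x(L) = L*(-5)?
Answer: -6000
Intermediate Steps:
x(L) = -5*L
(-16*(-15))*x(5) = (-16*(-15))*(-5*5) = 240*(-25) = -6000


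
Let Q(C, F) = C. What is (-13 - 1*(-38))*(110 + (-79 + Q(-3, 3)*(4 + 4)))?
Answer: 175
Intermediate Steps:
(-13 - 1*(-38))*(110 + (-79 + Q(-3, 3)*(4 + 4))) = (-13 - 1*(-38))*(110 + (-79 - 3*(4 + 4))) = (-13 + 38)*(110 + (-79 - 3*8)) = 25*(110 + (-79 - 24)) = 25*(110 - 103) = 25*7 = 175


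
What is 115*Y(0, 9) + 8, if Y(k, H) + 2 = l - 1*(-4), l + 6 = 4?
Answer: 8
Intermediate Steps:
l = -2 (l = -6 + 4 = -2)
Y(k, H) = 0 (Y(k, H) = -2 + (-2 - 1*(-4)) = -2 + (-2 + 4) = -2 + 2 = 0)
115*Y(0, 9) + 8 = 115*0 + 8 = 0 + 8 = 8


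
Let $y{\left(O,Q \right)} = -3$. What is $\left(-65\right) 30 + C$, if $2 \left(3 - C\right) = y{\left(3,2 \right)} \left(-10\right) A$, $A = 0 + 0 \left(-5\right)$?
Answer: $-1947$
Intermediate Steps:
$A = 0$ ($A = 0 + 0 = 0$)
$C = 3$ ($C = 3 - \frac{\left(-3\right) \left(-10\right) 0}{2} = 3 - \frac{30 \cdot 0}{2} = 3 - 0 = 3 + 0 = 3$)
$\left(-65\right) 30 + C = \left(-65\right) 30 + 3 = -1950 + 3 = -1947$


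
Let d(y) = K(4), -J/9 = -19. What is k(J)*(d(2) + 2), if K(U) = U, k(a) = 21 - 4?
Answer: 102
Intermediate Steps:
J = 171 (J = -9*(-19) = 171)
k(a) = 17
d(y) = 4
k(J)*(d(2) + 2) = 17*(4 + 2) = 17*6 = 102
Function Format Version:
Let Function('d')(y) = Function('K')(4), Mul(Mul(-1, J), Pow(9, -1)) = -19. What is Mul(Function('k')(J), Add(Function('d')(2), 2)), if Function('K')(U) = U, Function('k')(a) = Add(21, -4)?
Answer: 102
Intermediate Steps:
J = 171 (J = Mul(-9, -19) = 171)
Function('k')(a) = 17
Function('d')(y) = 4
Mul(Function('k')(J), Add(Function('d')(2), 2)) = Mul(17, Add(4, 2)) = Mul(17, 6) = 102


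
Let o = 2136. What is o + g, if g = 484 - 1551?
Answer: 1069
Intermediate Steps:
g = -1067
o + g = 2136 - 1067 = 1069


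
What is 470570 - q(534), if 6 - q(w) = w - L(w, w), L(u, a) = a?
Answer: 470564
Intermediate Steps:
q(w) = 6 (q(w) = 6 - (w - w) = 6 - 1*0 = 6 + 0 = 6)
470570 - q(534) = 470570 - 1*6 = 470570 - 6 = 470564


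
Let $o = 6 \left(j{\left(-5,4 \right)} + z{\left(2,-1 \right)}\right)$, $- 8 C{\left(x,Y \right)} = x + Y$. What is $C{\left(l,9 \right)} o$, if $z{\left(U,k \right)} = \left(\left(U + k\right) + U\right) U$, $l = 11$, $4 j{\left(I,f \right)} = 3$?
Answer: $- \frac{405}{4} \approx -101.25$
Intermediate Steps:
$j{\left(I,f \right)} = \frac{3}{4}$ ($j{\left(I,f \right)} = \frac{1}{4} \cdot 3 = \frac{3}{4}$)
$z{\left(U,k \right)} = U \left(k + 2 U\right)$ ($z{\left(U,k \right)} = \left(k + 2 U\right) U = U \left(k + 2 U\right)$)
$C{\left(x,Y \right)} = - \frac{Y}{8} - \frac{x}{8}$ ($C{\left(x,Y \right)} = - \frac{x + Y}{8} = - \frac{Y + x}{8} = - \frac{Y}{8} - \frac{x}{8}$)
$o = \frac{81}{2}$ ($o = 6 \left(\frac{3}{4} + 2 \left(-1 + 2 \cdot 2\right)\right) = 6 \left(\frac{3}{4} + 2 \left(-1 + 4\right)\right) = 6 \left(\frac{3}{4} + 2 \cdot 3\right) = 6 \left(\frac{3}{4} + 6\right) = 6 \cdot \frac{27}{4} = \frac{81}{2} \approx 40.5$)
$C{\left(l,9 \right)} o = \left(\left(- \frac{1}{8}\right) 9 - \frac{11}{8}\right) \frac{81}{2} = \left(- \frac{9}{8} - \frac{11}{8}\right) \frac{81}{2} = \left(- \frac{5}{2}\right) \frac{81}{2} = - \frac{405}{4}$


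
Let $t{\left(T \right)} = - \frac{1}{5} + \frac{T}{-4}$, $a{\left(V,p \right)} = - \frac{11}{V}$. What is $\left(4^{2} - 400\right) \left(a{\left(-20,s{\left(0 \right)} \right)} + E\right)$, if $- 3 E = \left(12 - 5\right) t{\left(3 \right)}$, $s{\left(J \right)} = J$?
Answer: $- \frac{5312}{5} \approx -1062.4$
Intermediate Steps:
$t{\left(T \right)} = - \frac{1}{5} - \frac{T}{4}$ ($t{\left(T \right)} = \left(-1\right) \frac{1}{5} + T \left(- \frac{1}{4}\right) = - \frac{1}{5} - \frac{T}{4}$)
$E = \frac{133}{60}$ ($E = - \frac{\left(12 - 5\right) \left(- \frac{1}{5} - \frac{3}{4}\right)}{3} = - \frac{7 \left(- \frac{1}{5} - \frac{3}{4}\right)}{3} = - \frac{7 \left(- \frac{19}{20}\right)}{3} = \left(- \frac{1}{3}\right) \left(- \frac{133}{20}\right) = \frac{133}{60} \approx 2.2167$)
$\left(4^{2} - 400\right) \left(a{\left(-20,s{\left(0 \right)} \right)} + E\right) = \left(4^{2} - 400\right) \left(- \frac{11}{-20} + \frac{133}{60}\right) = \left(16 - 400\right) \left(\left(-11\right) \left(- \frac{1}{20}\right) + \frac{133}{60}\right) = - 384 \left(\frac{11}{20} + \frac{133}{60}\right) = \left(-384\right) \frac{83}{30} = - \frac{5312}{5}$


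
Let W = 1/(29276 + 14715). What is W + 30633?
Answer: 1347576304/43991 ≈ 30633.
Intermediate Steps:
W = 1/43991 ≈ 2.2732e-5
W + 30633 = 1/43991 + 30633 = 1347576304/43991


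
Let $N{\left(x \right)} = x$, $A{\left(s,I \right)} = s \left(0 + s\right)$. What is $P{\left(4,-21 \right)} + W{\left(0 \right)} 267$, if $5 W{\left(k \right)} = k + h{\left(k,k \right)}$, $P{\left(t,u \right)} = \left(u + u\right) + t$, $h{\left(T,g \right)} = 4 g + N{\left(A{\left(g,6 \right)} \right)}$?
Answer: $-38$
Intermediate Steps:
$A{\left(s,I \right)} = s^{2}$ ($A{\left(s,I \right)} = s s = s^{2}$)
$h{\left(T,g \right)} = g^{2} + 4 g$ ($h{\left(T,g \right)} = 4 g + g^{2} = g^{2} + 4 g$)
$P{\left(t,u \right)} = t + 2 u$ ($P{\left(t,u \right)} = 2 u + t = t + 2 u$)
$W{\left(k \right)} = \frac{k}{5} + \frac{k \left(4 + k\right)}{5}$ ($W{\left(k \right)} = \frac{k + k \left(4 + k\right)}{5} = \frac{k}{5} + \frac{k \left(4 + k\right)}{5}$)
$P{\left(4,-21 \right)} + W{\left(0 \right)} 267 = \left(4 + 2 \left(-21\right)\right) + \frac{1}{5} \cdot 0 \left(5 + 0\right) 267 = \left(4 - 42\right) + \frac{1}{5} \cdot 0 \cdot 5 \cdot 267 = -38 + 0 \cdot 267 = -38 + 0 = -38$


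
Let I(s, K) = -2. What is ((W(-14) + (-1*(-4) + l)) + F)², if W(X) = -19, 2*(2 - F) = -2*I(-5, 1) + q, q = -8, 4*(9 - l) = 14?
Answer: 121/4 ≈ 30.250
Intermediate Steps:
l = 11/2 (l = 9 - ¼*14 = 9 - 7/2 = 11/2 ≈ 5.5000)
F = 4 (F = 2 - (-2*(-2) - 8)/2 = 2 - (4 - 8)/2 = 2 - ½*(-4) = 2 + 2 = 4)
((W(-14) + (-1*(-4) + l)) + F)² = ((-19 + (-1*(-4) + 11/2)) + 4)² = ((-19 + (4 + 11/2)) + 4)² = ((-19 + 19/2) + 4)² = (-19/2 + 4)² = (-11/2)² = 121/4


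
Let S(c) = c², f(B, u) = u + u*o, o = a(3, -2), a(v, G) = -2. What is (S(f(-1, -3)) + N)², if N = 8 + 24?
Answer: 1681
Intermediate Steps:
o = -2
f(B, u) = -u (f(B, u) = u + u*(-2) = u - 2*u = -u)
N = 32
(S(f(-1, -3)) + N)² = ((-1*(-3))² + 32)² = (3² + 32)² = (9 + 32)² = 41² = 1681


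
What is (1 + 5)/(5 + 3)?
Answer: ¾ ≈ 0.75000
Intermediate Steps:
(1 + 5)/(5 + 3) = 6/8 = (⅛)*6 = ¾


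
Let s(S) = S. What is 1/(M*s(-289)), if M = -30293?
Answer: 1/8754677 ≈ 1.1422e-7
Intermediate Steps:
1/(M*s(-289)) = 1/(-30293*(-289)) = -1/30293*(-1/289) = 1/8754677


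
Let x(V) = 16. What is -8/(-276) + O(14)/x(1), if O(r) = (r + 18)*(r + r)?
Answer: 3866/69 ≈ 56.029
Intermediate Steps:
O(r) = 2*r*(18 + r) (O(r) = (18 + r)*(2*r) = 2*r*(18 + r))
-8/(-276) + O(14)/x(1) = -8/(-276) + (2*14*(18 + 14))/16 = -8*(-1/276) + (2*14*32)*(1/16) = 2/69 + 896*(1/16) = 2/69 + 56 = 3866/69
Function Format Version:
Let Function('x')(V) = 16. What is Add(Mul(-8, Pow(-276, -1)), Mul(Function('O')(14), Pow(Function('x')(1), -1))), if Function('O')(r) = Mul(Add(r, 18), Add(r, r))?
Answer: Rational(3866, 69) ≈ 56.029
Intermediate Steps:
Function('O')(r) = Mul(2, r, Add(18, r)) (Function('O')(r) = Mul(Add(18, r), Mul(2, r)) = Mul(2, r, Add(18, r)))
Add(Mul(-8, Pow(-276, -1)), Mul(Function('O')(14), Pow(Function('x')(1), -1))) = Add(Mul(-8, Pow(-276, -1)), Mul(Mul(2, 14, Add(18, 14)), Pow(16, -1))) = Add(Mul(-8, Rational(-1, 276)), Mul(Mul(2, 14, 32), Rational(1, 16))) = Add(Rational(2, 69), Mul(896, Rational(1, 16))) = Add(Rational(2, 69), 56) = Rational(3866, 69)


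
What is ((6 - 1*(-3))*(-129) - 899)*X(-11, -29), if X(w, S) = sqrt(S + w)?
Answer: -4120*I*sqrt(10) ≈ -13029.0*I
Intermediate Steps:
((6 - 1*(-3))*(-129) - 899)*X(-11, -29) = ((6 - 1*(-3))*(-129) - 899)*sqrt(-29 - 11) = ((6 + 3)*(-129) - 899)*sqrt(-40) = (9*(-129) - 899)*(2*I*sqrt(10)) = (-1161 - 899)*(2*I*sqrt(10)) = -4120*I*sqrt(10)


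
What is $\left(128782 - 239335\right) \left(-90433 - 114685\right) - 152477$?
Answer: $22676257777$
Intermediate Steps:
$\left(128782 - 239335\right) \left(-90433 - 114685\right) - 152477 = \left(-110553\right) \left(-205118\right) - 152477 = 22676410254 - 152477 = 22676257777$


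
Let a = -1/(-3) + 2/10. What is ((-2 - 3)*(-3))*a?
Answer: 8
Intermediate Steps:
a = 8/15 (a = -1*(-⅓) + 2*(⅒) = ⅓ + ⅕ = 8/15 ≈ 0.53333)
((-2 - 3)*(-3))*a = ((-2 - 3)*(-3))*(8/15) = -5*(-3)*(8/15) = 15*(8/15) = 8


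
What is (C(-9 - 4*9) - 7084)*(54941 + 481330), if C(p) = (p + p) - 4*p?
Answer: -3750679374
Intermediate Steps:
C(p) = -2*p (C(p) = 2*p - 4*p = -2*p)
(C(-9 - 4*9) - 7084)*(54941 + 481330) = (-2*(-9 - 4*9) - 7084)*(54941 + 481330) = (-2*(-9 - 36) - 7084)*536271 = (-2*(-45) - 7084)*536271 = (90 - 7084)*536271 = -6994*536271 = -3750679374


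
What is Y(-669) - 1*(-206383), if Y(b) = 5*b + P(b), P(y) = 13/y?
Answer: 135832409/669 ≈ 2.0304e+5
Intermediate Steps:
Y(b) = 5*b + 13/b
Y(-669) - 1*(-206383) = (5*(-669) + 13/(-669)) - 1*(-206383) = (-3345 + 13*(-1/669)) + 206383 = (-3345 - 13/669) + 206383 = -2237818/669 + 206383 = 135832409/669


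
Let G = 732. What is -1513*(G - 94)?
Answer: -965294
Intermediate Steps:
-1513*(G - 94) = -1513*(732 - 94) = -1513*638 = -965294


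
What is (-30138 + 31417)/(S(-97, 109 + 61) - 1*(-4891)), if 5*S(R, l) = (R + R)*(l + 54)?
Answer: -6395/19001 ≈ -0.33656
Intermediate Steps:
S(R, l) = 2*R*(54 + l)/5 (S(R, l) = ((R + R)*(l + 54))/5 = ((2*R)*(54 + l))/5 = (2*R*(54 + l))/5 = 2*R*(54 + l)/5)
(-30138 + 31417)/(S(-97, 109 + 61) - 1*(-4891)) = (-30138 + 31417)/((⅖)*(-97)*(54 + (109 + 61)) - 1*(-4891)) = 1279/((⅖)*(-97)*(54 + 170) + 4891) = 1279/((⅖)*(-97)*224 + 4891) = 1279/(-43456/5 + 4891) = 1279/(-19001/5) = 1279*(-5/19001) = -6395/19001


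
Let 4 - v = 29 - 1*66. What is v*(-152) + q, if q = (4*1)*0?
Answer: -6232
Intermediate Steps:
q = 0 (q = 4*0 = 0)
v = 41 (v = 4 - (29 - 1*66) = 4 - (29 - 66) = 4 - 1*(-37) = 4 + 37 = 41)
v*(-152) + q = 41*(-152) + 0 = -6232 + 0 = -6232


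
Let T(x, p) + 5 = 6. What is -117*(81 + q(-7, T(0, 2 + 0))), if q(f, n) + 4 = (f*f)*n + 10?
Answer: -15912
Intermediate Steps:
T(x, p) = 1 (T(x, p) = -5 + 6 = 1)
q(f, n) = 6 + n*f**2 (q(f, n) = -4 + ((f*f)*n + 10) = -4 + (f**2*n + 10) = -4 + (n*f**2 + 10) = -4 + (10 + n*f**2) = 6 + n*f**2)
-117*(81 + q(-7, T(0, 2 + 0))) = -117*(81 + (6 + 1*(-7)**2)) = -117*(81 + (6 + 1*49)) = -117*(81 + (6 + 49)) = -117*(81 + 55) = -117*136 = -15912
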